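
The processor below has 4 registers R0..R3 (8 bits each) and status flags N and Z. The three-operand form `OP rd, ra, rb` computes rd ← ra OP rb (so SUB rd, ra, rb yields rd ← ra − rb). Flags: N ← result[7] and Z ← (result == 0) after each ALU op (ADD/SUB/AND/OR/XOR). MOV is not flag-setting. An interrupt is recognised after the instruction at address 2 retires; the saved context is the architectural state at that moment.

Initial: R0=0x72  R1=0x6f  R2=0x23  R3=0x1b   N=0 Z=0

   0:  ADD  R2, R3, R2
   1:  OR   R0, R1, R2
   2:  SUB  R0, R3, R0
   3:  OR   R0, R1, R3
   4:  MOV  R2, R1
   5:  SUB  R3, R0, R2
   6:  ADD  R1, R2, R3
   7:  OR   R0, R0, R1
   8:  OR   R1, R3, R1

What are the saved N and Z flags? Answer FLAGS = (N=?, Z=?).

after  0: R0=0x72 R1=0x6f R2=0x3e R3=0x1b  N=0 Z=0
after  1: R0=0x7f R1=0x6f R2=0x3e R3=0x1b  N=0 Z=0
after  2: R0=0x9c R1=0x6f R2=0x3e R3=0x1b  N=1 Z=0
-- IRQ taken; context saved, return-PC = 3 --

FLAGS = (N=1, Z=0)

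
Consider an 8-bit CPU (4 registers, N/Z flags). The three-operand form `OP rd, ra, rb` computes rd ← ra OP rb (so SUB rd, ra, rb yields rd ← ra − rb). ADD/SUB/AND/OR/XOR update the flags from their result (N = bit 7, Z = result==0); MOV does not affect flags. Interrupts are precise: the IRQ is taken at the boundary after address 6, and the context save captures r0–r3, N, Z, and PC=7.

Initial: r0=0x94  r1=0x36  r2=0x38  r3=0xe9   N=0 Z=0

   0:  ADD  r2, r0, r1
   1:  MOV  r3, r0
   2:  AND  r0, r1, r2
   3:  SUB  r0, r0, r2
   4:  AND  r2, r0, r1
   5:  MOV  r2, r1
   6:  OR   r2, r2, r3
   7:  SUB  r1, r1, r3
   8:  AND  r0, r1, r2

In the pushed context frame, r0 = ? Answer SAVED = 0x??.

after  0: r0=0x94 r1=0x36 r2=0xca r3=0xe9  N=1 Z=0
after  1: r0=0x94 r1=0x36 r2=0xca r3=0x94  N=1 Z=0
after  2: r0=0x02 r1=0x36 r2=0xca r3=0x94  N=0 Z=0
after  3: r0=0x38 r1=0x36 r2=0xca r3=0x94  N=0 Z=0
after  4: r0=0x38 r1=0x36 r2=0x30 r3=0x94  N=0 Z=0
after  5: r0=0x38 r1=0x36 r2=0x36 r3=0x94  N=0 Z=0
after  6: r0=0x38 r1=0x36 r2=0xb6 r3=0x94  N=1 Z=0
-- IRQ taken; context saved, return-PC = 7 --

SAVED = 0x38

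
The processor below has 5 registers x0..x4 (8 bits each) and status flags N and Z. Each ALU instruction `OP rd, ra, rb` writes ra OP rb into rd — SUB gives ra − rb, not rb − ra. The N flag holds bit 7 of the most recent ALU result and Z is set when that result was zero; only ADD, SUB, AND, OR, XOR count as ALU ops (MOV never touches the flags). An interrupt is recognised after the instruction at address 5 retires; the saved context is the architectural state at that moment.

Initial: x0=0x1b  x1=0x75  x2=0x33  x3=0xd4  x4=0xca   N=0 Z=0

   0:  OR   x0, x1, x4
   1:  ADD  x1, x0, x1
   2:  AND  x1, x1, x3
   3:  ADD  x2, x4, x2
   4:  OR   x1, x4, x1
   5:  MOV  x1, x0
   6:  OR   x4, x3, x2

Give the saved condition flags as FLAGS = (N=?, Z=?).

FLAGS = (N=1, Z=0)

after  0: x0=0xff x1=0x75 x2=0x33 x3=0xd4 x4=0xca  N=1 Z=0
after  1: x0=0xff x1=0x74 x2=0x33 x3=0xd4 x4=0xca  N=0 Z=0
after  2: x0=0xff x1=0x54 x2=0x33 x3=0xd4 x4=0xca  N=0 Z=0
after  3: x0=0xff x1=0x54 x2=0xfd x3=0xd4 x4=0xca  N=1 Z=0
after  4: x0=0xff x1=0xde x2=0xfd x3=0xd4 x4=0xca  N=1 Z=0
after  5: x0=0xff x1=0xff x2=0xfd x3=0xd4 x4=0xca  N=1 Z=0
-- IRQ taken; context saved, return-PC = 6 --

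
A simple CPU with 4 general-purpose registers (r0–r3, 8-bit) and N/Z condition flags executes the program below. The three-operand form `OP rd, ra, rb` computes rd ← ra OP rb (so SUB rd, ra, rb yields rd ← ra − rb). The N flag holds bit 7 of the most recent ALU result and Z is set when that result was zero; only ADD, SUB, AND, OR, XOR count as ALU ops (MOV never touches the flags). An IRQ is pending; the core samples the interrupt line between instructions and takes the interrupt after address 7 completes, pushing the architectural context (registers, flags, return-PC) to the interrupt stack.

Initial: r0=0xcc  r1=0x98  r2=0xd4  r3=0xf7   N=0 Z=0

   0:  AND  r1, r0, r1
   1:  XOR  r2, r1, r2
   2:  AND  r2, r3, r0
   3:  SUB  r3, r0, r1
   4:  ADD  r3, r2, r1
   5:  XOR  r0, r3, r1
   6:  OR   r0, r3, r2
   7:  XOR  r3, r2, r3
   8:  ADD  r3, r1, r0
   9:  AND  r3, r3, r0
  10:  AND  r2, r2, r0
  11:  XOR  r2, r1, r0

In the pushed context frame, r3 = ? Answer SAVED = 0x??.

after  0: r0=0xcc r1=0x88 r2=0xd4 r3=0xf7  N=1 Z=0
after  1: r0=0xcc r1=0x88 r2=0x5c r3=0xf7  N=0 Z=0
after  2: r0=0xcc r1=0x88 r2=0xc4 r3=0xf7  N=1 Z=0
after  3: r0=0xcc r1=0x88 r2=0xc4 r3=0x44  N=0 Z=0
after  4: r0=0xcc r1=0x88 r2=0xc4 r3=0x4c  N=0 Z=0
after  5: r0=0xc4 r1=0x88 r2=0xc4 r3=0x4c  N=1 Z=0
after  6: r0=0xcc r1=0x88 r2=0xc4 r3=0x4c  N=1 Z=0
after  7: r0=0xcc r1=0x88 r2=0xc4 r3=0x88  N=1 Z=0
-- IRQ taken; context saved, return-PC = 8 --

SAVED = 0x88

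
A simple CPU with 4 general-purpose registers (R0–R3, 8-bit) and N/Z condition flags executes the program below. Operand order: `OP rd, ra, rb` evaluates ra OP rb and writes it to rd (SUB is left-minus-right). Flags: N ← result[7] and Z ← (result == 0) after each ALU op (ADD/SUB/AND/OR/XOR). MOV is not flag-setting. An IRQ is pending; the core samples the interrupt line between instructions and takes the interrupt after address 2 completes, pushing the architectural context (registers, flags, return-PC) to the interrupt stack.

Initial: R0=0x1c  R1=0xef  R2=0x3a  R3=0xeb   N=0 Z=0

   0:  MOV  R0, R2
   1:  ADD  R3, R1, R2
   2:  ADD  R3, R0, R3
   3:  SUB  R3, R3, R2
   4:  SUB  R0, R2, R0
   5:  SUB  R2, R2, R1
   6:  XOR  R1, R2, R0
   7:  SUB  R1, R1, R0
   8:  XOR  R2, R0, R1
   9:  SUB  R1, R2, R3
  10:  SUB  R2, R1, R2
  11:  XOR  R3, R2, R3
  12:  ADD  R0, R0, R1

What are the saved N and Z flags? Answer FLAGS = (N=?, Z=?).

FLAGS = (N=0, Z=0)

after  0: R0=0x3a R1=0xef R2=0x3a R3=0xeb  N=0 Z=0
after  1: R0=0x3a R1=0xef R2=0x3a R3=0x29  N=0 Z=0
after  2: R0=0x3a R1=0xef R2=0x3a R3=0x63  N=0 Z=0
-- IRQ taken; context saved, return-PC = 3 --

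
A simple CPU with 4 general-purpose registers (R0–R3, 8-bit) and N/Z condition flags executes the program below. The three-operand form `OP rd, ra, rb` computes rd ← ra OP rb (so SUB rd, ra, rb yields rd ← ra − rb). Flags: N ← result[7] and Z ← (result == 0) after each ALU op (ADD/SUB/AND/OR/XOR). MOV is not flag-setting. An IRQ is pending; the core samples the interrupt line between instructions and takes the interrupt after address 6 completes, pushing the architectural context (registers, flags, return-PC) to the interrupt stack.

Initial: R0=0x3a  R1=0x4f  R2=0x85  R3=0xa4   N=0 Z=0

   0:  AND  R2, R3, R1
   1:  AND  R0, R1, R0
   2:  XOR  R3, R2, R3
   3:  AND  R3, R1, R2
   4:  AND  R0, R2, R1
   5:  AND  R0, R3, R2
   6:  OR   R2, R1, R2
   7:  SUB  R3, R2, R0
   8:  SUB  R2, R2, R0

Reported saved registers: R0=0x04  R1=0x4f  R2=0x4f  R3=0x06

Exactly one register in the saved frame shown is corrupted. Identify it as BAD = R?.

after  0: R0=0x3a R1=0x4f R2=0x04 R3=0xa4  N=0 Z=0
after  1: R0=0x0a R1=0x4f R2=0x04 R3=0xa4  N=0 Z=0
after  2: R0=0x0a R1=0x4f R2=0x04 R3=0xa0  N=1 Z=0
after  3: R0=0x0a R1=0x4f R2=0x04 R3=0x04  N=0 Z=0
after  4: R0=0x04 R1=0x4f R2=0x04 R3=0x04  N=0 Z=0
after  5: R0=0x04 R1=0x4f R2=0x04 R3=0x04  N=0 Z=0
after  6: R0=0x04 R1=0x4f R2=0x4f R3=0x04  N=0 Z=0
-- IRQ taken; context saved, return-PC = 7 --
mismatch: R3: reported 0x06 vs actual 0x04

BAD = R3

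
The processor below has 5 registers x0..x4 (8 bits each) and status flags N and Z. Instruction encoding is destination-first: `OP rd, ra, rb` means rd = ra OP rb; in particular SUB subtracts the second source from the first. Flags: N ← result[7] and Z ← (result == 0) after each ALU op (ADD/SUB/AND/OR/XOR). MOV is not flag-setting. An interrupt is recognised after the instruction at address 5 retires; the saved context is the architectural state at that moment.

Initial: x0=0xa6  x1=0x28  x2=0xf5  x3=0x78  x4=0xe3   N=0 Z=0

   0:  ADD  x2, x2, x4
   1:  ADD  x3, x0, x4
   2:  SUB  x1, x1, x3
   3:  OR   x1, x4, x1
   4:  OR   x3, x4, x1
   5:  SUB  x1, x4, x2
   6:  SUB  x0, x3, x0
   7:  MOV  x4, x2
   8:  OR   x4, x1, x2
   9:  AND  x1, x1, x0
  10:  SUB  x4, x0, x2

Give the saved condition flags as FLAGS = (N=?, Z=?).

FLAGS = (N=0, Z=0)

after  0: x0=0xa6 x1=0x28 x2=0xd8 x3=0x78 x4=0xe3  N=1 Z=0
after  1: x0=0xa6 x1=0x28 x2=0xd8 x3=0x89 x4=0xe3  N=1 Z=0
after  2: x0=0xa6 x1=0x9f x2=0xd8 x3=0x89 x4=0xe3  N=1 Z=0
after  3: x0=0xa6 x1=0xff x2=0xd8 x3=0x89 x4=0xe3  N=1 Z=0
after  4: x0=0xa6 x1=0xff x2=0xd8 x3=0xff x4=0xe3  N=1 Z=0
after  5: x0=0xa6 x1=0x0b x2=0xd8 x3=0xff x4=0xe3  N=0 Z=0
-- IRQ taken; context saved, return-PC = 6 --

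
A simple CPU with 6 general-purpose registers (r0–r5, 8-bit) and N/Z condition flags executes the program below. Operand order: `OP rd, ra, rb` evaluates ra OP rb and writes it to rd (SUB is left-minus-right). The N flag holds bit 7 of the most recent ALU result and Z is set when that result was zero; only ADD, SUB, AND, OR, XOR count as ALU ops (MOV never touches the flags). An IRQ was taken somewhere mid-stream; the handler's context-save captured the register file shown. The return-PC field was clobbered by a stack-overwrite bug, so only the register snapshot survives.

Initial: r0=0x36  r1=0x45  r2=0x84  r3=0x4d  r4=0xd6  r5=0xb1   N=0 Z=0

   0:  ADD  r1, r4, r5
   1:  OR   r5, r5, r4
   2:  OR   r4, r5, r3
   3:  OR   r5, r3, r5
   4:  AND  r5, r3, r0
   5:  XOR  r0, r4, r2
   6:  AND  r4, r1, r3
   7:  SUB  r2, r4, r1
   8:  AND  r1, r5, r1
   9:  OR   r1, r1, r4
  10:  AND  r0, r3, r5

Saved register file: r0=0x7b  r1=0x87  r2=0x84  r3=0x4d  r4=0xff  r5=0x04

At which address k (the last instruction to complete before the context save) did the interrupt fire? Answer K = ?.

after  0: r0=0x36 r1=0x87 r2=0x84 r3=0x4d r4=0xd6 r5=0xb1  N=1 Z=0
after  1: r0=0x36 r1=0x87 r2=0x84 r3=0x4d r4=0xd6 r5=0xf7  N=1 Z=0
after  2: r0=0x36 r1=0x87 r2=0x84 r3=0x4d r4=0xff r5=0xf7  N=1 Z=0
after  3: r0=0x36 r1=0x87 r2=0x84 r3=0x4d r4=0xff r5=0xff  N=1 Z=0
after  4: r0=0x36 r1=0x87 r2=0x84 r3=0x4d r4=0xff r5=0x04  N=0 Z=0
after  5: r0=0x7b r1=0x87 r2=0x84 r3=0x4d r4=0xff r5=0x04  N=0 Z=0
-- IRQ taken; context saved, return-PC = 6 --

K = 5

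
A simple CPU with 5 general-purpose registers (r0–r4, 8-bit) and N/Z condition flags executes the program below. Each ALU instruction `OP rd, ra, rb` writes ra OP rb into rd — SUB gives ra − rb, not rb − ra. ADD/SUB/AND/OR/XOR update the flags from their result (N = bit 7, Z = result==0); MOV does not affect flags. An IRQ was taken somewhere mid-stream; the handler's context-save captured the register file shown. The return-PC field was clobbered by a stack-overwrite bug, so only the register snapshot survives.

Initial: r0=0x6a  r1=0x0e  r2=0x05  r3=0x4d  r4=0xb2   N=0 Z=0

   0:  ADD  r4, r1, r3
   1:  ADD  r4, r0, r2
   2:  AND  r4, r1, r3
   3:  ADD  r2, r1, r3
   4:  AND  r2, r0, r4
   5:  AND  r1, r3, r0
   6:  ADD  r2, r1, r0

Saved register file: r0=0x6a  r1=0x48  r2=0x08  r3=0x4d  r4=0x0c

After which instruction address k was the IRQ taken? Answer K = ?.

after  0: r0=0x6a r1=0x0e r2=0x05 r3=0x4d r4=0x5b  N=0 Z=0
after  1: r0=0x6a r1=0x0e r2=0x05 r3=0x4d r4=0x6f  N=0 Z=0
after  2: r0=0x6a r1=0x0e r2=0x05 r3=0x4d r4=0x0c  N=0 Z=0
after  3: r0=0x6a r1=0x0e r2=0x5b r3=0x4d r4=0x0c  N=0 Z=0
after  4: r0=0x6a r1=0x0e r2=0x08 r3=0x4d r4=0x0c  N=0 Z=0
after  5: r0=0x6a r1=0x48 r2=0x08 r3=0x4d r4=0x0c  N=0 Z=0
-- IRQ taken; context saved, return-PC = 6 --

K = 5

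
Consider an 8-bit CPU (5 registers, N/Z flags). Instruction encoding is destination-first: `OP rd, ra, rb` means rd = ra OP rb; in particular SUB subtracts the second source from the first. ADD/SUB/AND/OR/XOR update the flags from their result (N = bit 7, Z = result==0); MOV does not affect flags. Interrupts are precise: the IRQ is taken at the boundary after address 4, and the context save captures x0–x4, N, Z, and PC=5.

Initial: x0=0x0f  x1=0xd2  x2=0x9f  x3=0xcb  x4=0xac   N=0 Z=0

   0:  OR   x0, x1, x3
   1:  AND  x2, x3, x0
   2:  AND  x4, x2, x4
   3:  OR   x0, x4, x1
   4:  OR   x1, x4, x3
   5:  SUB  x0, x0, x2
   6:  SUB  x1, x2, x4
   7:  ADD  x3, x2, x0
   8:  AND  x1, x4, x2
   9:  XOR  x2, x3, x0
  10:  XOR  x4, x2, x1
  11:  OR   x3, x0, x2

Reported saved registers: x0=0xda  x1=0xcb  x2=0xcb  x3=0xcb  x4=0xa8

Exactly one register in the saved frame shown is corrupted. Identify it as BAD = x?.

BAD = x4

after  0: x0=0xdb x1=0xd2 x2=0x9f x3=0xcb x4=0xac  N=1 Z=0
after  1: x0=0xdb x1=0xd2 x2=0xcb x3=0xcb x4=0xac  N=1 Z=0
after  2: x0=0xdb x1=0xd2 x2=0xcb x3=0xcb x4=0x88  N=1 Z=0
after  3: x0=0xda x1=0xd2 x2=0xcb x3=0xcb x4=0x88  N=1 Z=0
after  4: x0=0xda x1=0xcb x2=0xcb x3=0xcb x4=0x88  N=1 Z=0
-- IRQ taken; context saved, return-PC = 5 --
mismatch: x4: reported 0xa8 vs actual 0x88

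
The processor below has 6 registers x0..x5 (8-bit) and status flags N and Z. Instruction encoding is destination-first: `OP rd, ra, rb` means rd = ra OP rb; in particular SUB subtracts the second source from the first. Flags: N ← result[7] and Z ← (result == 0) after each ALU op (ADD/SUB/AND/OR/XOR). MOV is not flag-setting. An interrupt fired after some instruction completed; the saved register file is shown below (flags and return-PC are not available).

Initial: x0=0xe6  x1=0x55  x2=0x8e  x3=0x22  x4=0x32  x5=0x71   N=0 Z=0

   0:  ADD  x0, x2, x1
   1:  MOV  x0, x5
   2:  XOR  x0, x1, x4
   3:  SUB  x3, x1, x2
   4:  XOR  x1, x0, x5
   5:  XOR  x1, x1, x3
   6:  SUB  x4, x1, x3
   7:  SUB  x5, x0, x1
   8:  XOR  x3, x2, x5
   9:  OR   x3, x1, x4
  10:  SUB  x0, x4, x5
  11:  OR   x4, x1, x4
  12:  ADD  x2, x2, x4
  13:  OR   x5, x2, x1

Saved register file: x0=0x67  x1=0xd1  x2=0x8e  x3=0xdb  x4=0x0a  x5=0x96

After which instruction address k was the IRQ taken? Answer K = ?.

after  0: x0=0xe3 x1=0x55 x2=0x8e x3=0x22 x4=0x32 x5=0x71  N=1 Z=0
after  1: x0=0x71 x1=0x55 x2=0x8e x3=0x22 x4=0x32 x5=0x71  N=1 Z=0
after  2: x0=0x67 x1=0x55 x2=0x8e x3=0x22 x4=0x32 x5=0x71  N=0 Z=0
after  3: x0=0x67 x1=0x55 x2=0x8e x3=0xc7 x4=0x32 x5=0x71  N=1 Z=0
after  4: x0=0x67 x1=0x16 x2=0x8e x3=0xc7 x4=0x32 x5=0x71  N=0 Z=0
after  5: x0=0x67 x1=0xd1 x2=0x8e x3=0xc7 x4=0x32 x5=0x71  N=1 Z=0
after  6: x0=0x67 x1=0xd1 x2=0x8e x3=0xc7 x4=0x0a x5=0x71  N=0 Z=0
after  7: x0=0x67 x1=0xd1 x2=0x8e x3=0xc7 x4=0x0a x5=0x96  N=1 Z=0
after  8: x0=0x67 x1=0xd1 x2=0x8e x3=0x18 x4=0x0a x5=0x96  N=0 Z=0
after  9: x0=0x67 x1=0xd1 x2=0x8e x3=0xdb x4=0x0a x5=0x96  N=1 Z=0
-- IRQ taken; context saved, return-PC = 10 --

K = 9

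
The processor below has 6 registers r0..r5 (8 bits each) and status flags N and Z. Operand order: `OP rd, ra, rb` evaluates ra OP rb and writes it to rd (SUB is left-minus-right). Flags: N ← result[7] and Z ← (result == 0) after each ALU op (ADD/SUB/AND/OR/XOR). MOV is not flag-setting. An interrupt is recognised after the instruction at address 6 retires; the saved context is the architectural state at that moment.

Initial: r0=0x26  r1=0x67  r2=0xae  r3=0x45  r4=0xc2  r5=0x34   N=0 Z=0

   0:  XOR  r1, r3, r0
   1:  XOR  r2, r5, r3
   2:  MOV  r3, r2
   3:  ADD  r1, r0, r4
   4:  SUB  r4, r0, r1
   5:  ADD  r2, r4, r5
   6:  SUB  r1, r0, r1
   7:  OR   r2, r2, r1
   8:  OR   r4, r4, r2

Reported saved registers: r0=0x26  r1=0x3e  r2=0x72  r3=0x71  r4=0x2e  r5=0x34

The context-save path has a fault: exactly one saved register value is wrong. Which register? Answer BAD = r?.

after  0: r0=0x26 r1=0x63 r2=0xae r3=0x45 r4=0xc2 r5=0x34  N=0 Z=0
after  1: r0=0x26 r1=0x63 r2=0x71 r3=0x45 r4=0xc2 r5=0x34  N=0 Z=0
after  2: r0=0x26 r1=0x63 r2=0x71 r3=0x71 r4=0xc2 r5=0x34  N=0 Z=0
after  3: r0=0x26 r1=0xe8 r2=0x71 r3=0x71 r4=0xc2 r5=0x34  N=1 Z=0
after  4: r0=0x26 r1=0xe8 r2=0x71 r3=0x71 r4=0x3e r5=0x34  N=0 Z=0
after  5: r0=0x26 r1=0xe8 r2=0x72 r3=0x71 r4=0x3e r5=0x34  N=0 Z=0
after  6: r0=0x26 r1=0x3e r2=0x72 r3=0x71 r4=0x3e r5=0x34  N=0 Z=0
-- IRQ taken; context saved, return-PC = 7 --
mismatch: r4: reported 0x2e vs actual 0x3e

BAD = r4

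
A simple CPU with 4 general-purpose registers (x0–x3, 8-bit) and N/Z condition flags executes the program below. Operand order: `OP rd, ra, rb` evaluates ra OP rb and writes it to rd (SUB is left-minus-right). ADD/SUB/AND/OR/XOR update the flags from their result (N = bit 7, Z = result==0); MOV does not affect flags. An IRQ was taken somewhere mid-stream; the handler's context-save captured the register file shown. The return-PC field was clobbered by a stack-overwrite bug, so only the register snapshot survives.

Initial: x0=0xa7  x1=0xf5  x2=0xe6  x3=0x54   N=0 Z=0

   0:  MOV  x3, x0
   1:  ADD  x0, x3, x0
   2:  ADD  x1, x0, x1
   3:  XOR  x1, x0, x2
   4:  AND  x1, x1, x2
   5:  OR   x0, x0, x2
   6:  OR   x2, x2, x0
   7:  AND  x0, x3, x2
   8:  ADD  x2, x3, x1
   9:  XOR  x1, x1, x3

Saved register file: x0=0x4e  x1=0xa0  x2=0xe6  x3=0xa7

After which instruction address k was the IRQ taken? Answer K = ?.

K = 4

after  0: x0=0xa7 x1=0xf5 x2=0xe6 x3=0xa7  N=0 Z=0
after  1: x0=0x4e x1=0xf5 x2=0xe6 x3=0xa7  N=0 Z=0
after  2: x0=0x4e x1=0x43 x2=0xe6 x3=0xa7  N=0 Z=0
after  3: x0=0x4e x1=0xa8 x2=0xe6 x3=0xa7  N=1 Z=0
after  4: x0=0x4e x1=0xa0 x2=0xe6 x3=0xa7  N=1 Z=0
-- IRQ taken; context saved, return-PC = 5 --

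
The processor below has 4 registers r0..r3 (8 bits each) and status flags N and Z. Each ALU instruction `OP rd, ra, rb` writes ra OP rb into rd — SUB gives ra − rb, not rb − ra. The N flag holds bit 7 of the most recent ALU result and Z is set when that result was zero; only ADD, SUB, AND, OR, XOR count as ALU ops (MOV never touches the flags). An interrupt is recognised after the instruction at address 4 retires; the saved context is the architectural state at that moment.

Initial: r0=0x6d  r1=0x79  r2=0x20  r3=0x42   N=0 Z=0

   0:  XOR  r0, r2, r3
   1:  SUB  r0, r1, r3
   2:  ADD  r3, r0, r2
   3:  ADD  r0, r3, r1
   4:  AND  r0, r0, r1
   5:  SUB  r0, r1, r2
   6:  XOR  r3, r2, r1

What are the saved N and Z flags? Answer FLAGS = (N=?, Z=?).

after  0: r0=0x62 r1=0x79 r2=0x20 r3=0x42  N=0 Z=0
after  1: r0=0x37 r1=0x79 r2=0x20 r3=0x42  N=0 Z=0
after  2: r0=0x37 r1=0x79 r2=0x20 r3=0x57  N=0 Z=0
after  3: r0=0xd0 r1=0x79 r2=0x20 r3=0x57  N=1 Z=0
after  4: r0=0x50 r1=0x79 r2=0x20 r3=0x57  N=0 Z=0
-- IRQ taken; context saved, return-PC = 5 --

FLAGS = (N=0, Z=0)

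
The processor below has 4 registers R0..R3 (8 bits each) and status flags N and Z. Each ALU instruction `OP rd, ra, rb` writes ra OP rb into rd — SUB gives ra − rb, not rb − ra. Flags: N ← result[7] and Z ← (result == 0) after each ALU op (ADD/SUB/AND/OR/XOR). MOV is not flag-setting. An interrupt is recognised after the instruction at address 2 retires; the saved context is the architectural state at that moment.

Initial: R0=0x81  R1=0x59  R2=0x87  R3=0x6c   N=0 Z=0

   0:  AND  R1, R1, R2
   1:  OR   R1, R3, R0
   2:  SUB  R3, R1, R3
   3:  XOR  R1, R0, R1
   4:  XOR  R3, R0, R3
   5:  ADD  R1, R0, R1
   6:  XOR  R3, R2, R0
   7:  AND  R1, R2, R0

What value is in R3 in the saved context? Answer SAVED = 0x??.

SAVED = 0x81

after  0: R0=0x81 R1=0x01 R2=0x87 R3=0x6c  N=0 Z=0
after  1: R0=0x81 R1=0xed R2=0x87 R3=0x6c  N=1 Z=0
after  2: R0=0x81 R1=0xed R2=0x87 R3=0x81  N=1 Z=0
-- IRQ taken; context saved, return-PC = 3 --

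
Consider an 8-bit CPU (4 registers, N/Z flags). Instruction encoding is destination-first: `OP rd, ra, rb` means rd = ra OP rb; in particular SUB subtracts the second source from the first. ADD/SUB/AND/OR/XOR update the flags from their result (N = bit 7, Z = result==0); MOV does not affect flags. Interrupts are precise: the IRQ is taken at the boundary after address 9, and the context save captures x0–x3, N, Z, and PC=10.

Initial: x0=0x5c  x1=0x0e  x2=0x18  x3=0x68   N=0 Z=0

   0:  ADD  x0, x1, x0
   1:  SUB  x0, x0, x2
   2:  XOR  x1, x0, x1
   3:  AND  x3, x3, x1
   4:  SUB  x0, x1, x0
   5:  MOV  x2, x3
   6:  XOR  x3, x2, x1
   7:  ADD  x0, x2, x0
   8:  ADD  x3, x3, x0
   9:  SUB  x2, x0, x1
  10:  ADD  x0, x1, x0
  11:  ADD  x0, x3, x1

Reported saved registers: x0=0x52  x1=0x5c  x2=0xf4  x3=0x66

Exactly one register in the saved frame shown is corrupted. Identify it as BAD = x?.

BAD = x2

after  0: x0=0x6a x1=0x0e x2=0x18 x3=0x68  N=0 Z=0
after  1: x0=0x52 x1=0x0e x2=0x18 x3=0x68  N=0 Z=0
after  2: x0=0x52 x1=0x5c x2=0x18 x3=0x68  N=0 Z=0
after  3: x0=0x52 x1=0x5c x2=0x18 x3=0x48  N=0 Z=0
after  4: x0=0x0a x1=0x5c x2=0x18 x3=0x48  N=0 Z=0
after  5: x0=0x0a x1=0x5c x2=0x48 x3=0x48  N=0 Z=0
after  6: x0=0x0a x1=0x5c x2=0x48 x3=0x14  N=0 Z=0
after  7: x0=0x52 x1=0x5c x2=0x48 x3=0x14  N=0 Z=0
after  8: x0=0x52 x1=0x5c x2=0x48 x3=0x66  N=0 Z=0
after  9: x0=0x52 x1=0x5c x2=0xf6 x3=0x66  N=1 Z=0
-- IRQ taken; context saved, return-PC = 10 --
mismatch: x2: reported 0xf4 vs actual 0xf6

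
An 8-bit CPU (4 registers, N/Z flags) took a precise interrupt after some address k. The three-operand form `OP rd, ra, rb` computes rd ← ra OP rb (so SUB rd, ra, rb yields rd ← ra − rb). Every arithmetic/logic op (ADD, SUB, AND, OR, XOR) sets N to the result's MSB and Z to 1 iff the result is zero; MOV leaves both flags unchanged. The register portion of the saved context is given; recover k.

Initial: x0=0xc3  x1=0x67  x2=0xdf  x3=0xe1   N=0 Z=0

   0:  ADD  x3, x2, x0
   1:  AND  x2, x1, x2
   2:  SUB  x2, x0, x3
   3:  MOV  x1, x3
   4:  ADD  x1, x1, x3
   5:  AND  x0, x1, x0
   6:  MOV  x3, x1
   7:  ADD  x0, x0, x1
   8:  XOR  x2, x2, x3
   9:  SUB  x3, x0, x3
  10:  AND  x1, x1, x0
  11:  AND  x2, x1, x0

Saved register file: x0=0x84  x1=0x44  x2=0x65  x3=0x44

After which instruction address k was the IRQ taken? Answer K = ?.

after  0: x0=0xc3 x1=0x67 x2=0xdf x3=0xa2  N=1 Z=0
after  1: x0=0xc3 x1=0x67 x2=0x47 x3=0xa2  N=0 Z=0
after  2: x0=0xc3 x1=0x67 x2=0x21 x3=0xa2  N=0 Z=0
after  3: x0=0xc3 x1=0xa2 x2=0x21 x3=0xa2  N=0 Z=0
after  4: x0=0xc3 x1=0x44 x2=0x21 x3=0xa2  N=0 Z=0
after  5: x0=0x40 x1=0x44 x2=0x21 x3=0xa2  N=0 Z=0
after  6: x0=0x40 x1=0x44 x2=0x21 x3=0x44  N=0 Z=0
after  7: x0=0x84 x1=0x44 x2=0x21 x3=0x44  N=1 Z=0
after  8: x0=0x84 x1=0x44 x2=0x65 x3=0x44  N=0 Z=0
-- IRQ taken; context saved, return-PC = 9 --

K = 8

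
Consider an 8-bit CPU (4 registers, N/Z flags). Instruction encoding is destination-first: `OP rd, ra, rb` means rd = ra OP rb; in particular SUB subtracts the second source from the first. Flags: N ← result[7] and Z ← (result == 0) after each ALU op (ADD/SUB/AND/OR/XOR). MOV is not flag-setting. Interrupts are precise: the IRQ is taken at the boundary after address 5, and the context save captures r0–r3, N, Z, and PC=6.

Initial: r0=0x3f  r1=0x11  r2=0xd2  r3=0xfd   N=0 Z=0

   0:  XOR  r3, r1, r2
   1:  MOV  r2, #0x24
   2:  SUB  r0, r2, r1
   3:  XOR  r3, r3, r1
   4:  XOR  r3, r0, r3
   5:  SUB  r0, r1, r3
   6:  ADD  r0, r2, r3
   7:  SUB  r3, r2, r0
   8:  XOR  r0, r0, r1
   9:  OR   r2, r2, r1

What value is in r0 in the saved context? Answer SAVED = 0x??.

SAVED = 0x50

after  0: r0=0x3f r1=0x11 r2=0xd2 r3=0xc3  N=1 Z=0
after  1: r0=0x3f r1=0x11 r2=0x24 r3=0xc3  N=1 Z=0
after  2: r0=0x13 r1=0x11 r2=0x24 r3=0xc3  N=0 Z=0
after  3: r0=0x13 r1=0x11 r2=0x24 r3=0xd2  N=1 Z=0
after  4: r0=0x13 r1=0x11 r2=0x24 r3=0xc1  N=1 Z=0
after  5: r0=0x50 r1=0x11 r2=0x24 r3=0xc1  N=0 Z=0
-- IRQ taken; context saved, return-PC = 6 --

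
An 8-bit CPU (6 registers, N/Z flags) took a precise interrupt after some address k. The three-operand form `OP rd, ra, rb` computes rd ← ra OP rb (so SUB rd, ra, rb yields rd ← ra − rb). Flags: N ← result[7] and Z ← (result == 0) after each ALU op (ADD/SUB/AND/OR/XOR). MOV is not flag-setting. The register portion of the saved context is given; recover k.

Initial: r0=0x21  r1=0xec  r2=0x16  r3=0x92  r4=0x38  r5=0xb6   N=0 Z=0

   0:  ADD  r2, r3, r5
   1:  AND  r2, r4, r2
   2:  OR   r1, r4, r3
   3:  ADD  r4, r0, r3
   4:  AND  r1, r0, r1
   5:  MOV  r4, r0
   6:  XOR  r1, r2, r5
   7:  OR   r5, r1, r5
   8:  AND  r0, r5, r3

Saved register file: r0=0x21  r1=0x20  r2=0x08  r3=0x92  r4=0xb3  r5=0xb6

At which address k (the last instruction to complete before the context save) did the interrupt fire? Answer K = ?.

after  0: r0=0x21 r1=0xec r2=0x48 r3=0x92 r4=0x38 r5=0xb6  N=0 Z=0
after  1: r0=0x21 r1=0xec r2=0x08 r3=0x92 r4=0x38 r5=0xb6  N=0 Z=0
after  2: r0=0x21 r1=0xba r2=0x08 r3=0x92 r4=0x38 r5=0xb6  N=1 Z=0
after  3: r0=0x21 r1=0xba r2=0x08 r3=0x92 r4=0xb3 r5=0xb6  N=1 Z=0
after  4: r0=0x21 r1=0x20 r2=0x08 r3=0x92 r4=0xb3 r5=0xb6  N=0 Z=0
-- IRQ taken; context saved, return-PC = 5 --

K = 4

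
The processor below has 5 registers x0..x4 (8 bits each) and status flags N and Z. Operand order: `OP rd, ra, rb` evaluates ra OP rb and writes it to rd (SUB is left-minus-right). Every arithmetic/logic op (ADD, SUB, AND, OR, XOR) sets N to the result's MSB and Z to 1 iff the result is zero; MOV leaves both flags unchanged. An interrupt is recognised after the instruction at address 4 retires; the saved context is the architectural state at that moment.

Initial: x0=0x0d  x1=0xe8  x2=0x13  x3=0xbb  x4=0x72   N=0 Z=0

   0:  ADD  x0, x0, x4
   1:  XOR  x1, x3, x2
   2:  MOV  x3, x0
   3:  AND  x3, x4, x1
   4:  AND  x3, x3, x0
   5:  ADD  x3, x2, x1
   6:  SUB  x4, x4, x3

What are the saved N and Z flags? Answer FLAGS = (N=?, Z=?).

FLAGS = (N=0, Z=0)

after  0: x0=0x7f x1=0xe8 x2=0x13 x3=0xbb x4=0x72  N=0 Z=0
after  1: x0=0x7f x1=0xa8 x2=0x13 x3=0xbb x4=0x72  N=1 Z=0
after  2: x0=0x7f x1=0xa8 x2=0x13 x3=0x7f x4=0x72  N=1 Z=0
after  3: x0=0x7f x1=0xa8 x2=0x13 x3=0x20 x4=0x72  N=0 Z=0
after  4: x0=0x7f x1=0xa8 x2=0x13 x3=0x20 x4=0x72  N=0 Z=0
-- IRQ taken; context saved, return-PC = 5 --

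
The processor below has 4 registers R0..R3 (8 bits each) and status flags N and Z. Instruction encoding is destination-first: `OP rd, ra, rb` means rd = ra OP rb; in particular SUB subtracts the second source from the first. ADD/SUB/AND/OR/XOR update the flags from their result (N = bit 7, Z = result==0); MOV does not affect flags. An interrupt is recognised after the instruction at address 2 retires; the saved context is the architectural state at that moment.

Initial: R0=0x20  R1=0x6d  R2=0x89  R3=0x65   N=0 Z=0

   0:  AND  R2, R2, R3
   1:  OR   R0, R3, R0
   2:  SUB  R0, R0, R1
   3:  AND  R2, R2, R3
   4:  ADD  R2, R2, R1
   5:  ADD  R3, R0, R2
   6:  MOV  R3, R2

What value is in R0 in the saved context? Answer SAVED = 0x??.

SAVED = 0xf8

after  0: R0=0x20 R1=0x6d R2=0x01 R3=0x65  N=0 Z=0
after  1: R0=0x65 R1=0x6d R2=0x01 R3=0x65  N=0 Z=0
after  2: R0=0xf8 R1=0x6d R2=0x01 R3=0x65  N=1 Z=0
-- IRQ taken; context saved, return-PC = 3 --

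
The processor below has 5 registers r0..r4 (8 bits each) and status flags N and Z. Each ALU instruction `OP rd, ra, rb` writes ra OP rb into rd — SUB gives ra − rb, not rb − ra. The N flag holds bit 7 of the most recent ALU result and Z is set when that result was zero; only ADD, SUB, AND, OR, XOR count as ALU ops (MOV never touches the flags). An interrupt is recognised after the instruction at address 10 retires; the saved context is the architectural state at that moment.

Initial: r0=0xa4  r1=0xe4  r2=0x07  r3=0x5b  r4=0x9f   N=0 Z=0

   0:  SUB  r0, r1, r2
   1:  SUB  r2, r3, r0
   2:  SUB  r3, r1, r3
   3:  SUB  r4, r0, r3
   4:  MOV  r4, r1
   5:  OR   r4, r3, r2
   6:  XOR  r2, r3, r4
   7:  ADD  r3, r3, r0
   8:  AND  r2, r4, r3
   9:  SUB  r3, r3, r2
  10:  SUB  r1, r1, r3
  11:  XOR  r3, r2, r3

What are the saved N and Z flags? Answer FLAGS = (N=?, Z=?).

FLAGS = (N=1, Z=0)

after  0: r0=0xdd r1=0xe4 r2=0x07 r3=0x5b r4=0x9f  N=1 Z=0
after  1: r0=0xdd r1=0xe4 r2=0x7e r3=0x5b r4=0x9f  N=0 Z=0
after  2: r0=0xdd r1=0xe4 r2=0x7e r3=0x89 r4=0x9f  N=1 Z=0
after  3: r0=0xdd r1=0xe4 r2=0x7e r3=0x89 r4=0x54  N=0 Z=0
after  4: r0=0xdd r1=0xe4 r2=0x7e r3=0x89 r4=0xe4  N=0 Z=0
after  5: r0=0xdd r1=0xe4 r2=0x7e r3=0x89 r4=0xff  N=1 Z=0
after  6: r0=0xdd r1=0xe4 r2=0x76 r3=0x89 r4=0xff  N=0 Z=0
after  7: r0=0xdd r1=0xe4 r2=0x76 r3=0x66 r4=0xff  N=0 Z=0
after  8: r0=0xdd r1=0xe4 r2=0x66 r3=0x66 r4=0xff  N=0 Z=0
after  9: r0=0xdd r1=0xe4 r2=0x66 r3=0x00 r4=0xff  N=0 Z=1
after 10: r0=0xdd r1=0xe4 r2=0x66 r3=0x00 r4=0xff  N=1 Z=0
-- IRQ taken; context saved, return-PC = 11 --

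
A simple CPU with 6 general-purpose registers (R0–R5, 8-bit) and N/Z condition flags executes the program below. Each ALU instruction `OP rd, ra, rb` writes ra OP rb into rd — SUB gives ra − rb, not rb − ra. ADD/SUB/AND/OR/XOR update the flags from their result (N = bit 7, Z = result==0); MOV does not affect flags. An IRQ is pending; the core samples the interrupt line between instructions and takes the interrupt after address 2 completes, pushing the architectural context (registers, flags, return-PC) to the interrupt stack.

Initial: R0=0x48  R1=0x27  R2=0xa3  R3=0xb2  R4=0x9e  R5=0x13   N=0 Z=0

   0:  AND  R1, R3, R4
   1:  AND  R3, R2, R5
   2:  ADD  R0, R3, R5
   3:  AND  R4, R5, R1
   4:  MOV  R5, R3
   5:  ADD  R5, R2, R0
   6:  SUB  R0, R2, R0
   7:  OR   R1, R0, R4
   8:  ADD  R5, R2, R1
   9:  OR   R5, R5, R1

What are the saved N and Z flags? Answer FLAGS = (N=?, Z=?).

after  0: R0=0x48 R1=0x92 R2=0xa3 R3=0xb2 R4=0x9e R5=0x13  N=1 Z=0
after  1: R0=0x48 R1=0x92 R2=0xa3 R3=0x03 R4=0x9e R5=0x13  N=0 Z=0
after  2: R0=0x16 R1=0x92 R2=0xa3 R3=0x03 R4=0x9e R5=0x13  N=0 Z=0
-- IRQ taken; context saved, return-PC = 3 --

FLAGS = (N=0, Z=0)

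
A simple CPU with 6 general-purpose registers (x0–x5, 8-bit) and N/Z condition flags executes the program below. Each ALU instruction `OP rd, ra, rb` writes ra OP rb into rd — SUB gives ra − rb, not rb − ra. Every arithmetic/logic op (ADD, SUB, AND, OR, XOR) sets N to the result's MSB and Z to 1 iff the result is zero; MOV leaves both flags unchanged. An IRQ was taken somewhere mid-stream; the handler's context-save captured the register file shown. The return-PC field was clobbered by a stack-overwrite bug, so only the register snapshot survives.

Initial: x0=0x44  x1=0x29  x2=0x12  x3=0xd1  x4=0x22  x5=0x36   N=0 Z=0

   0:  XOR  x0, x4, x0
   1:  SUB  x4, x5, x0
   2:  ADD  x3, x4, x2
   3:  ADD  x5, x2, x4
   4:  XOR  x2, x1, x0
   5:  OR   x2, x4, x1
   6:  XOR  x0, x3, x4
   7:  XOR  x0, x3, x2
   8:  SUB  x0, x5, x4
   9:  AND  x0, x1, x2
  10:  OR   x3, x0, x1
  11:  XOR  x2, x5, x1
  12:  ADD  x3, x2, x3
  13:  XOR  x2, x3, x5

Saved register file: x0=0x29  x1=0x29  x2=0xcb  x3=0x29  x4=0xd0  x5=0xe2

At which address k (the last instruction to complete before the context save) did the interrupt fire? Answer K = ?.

K = 11

after  0: x0=0x66 x1=0x29 x2=0x12 x3=0xd1 x4=0x22 x5=0x36  N=0 Z=0
after  1: x0=0x66 x1=0x29 x2=0x12 x3=0xd1 x4=0xd0 x5=0x36  N=1 Z=0
after  2: x0=0x66 x1=0x29 x2=0x12 x3=0xe2 x4=0xd0 x5=0x36  N=1 Z=0
after  3: x0=0x66 x1=0x29 x2=0x12 x3=0xe2 x4=0xd0 x5=0xe2  N=1 Z=0
after  4: x0=0x66 x1=0x29 x2=0x4f x3=0xe2 x4=0xd0 x5=0xe2  N=0 Z=0
after  5: x0=0x66 x1=0x29 x2=0xf9 x3=0xe2 x4=0xd0 x5=0xe2  N=1 Z=0
after  6: x0=0x32 x1=0x29 x2=0xf9 x3=0xe2 x4=0xd0 x5=0xe2  N=0 Z=0
after  7: x0=0x1b x1=0x29 x2=0xf9 x3=0xe2 x4=0xd0 x5=0xe2  N=0 Z=0
after  8: x0=0x12 x1=0x29 x2=0xf9 x3=0xe2 x4=0xd0 x5=0xe2  N=0 Z=0
after  9: x0=0x29 x1=0x29 x2=0xf9 x3=0xe2 x4=0xd0 x5=0xe2  N=0 Z=0
after 10: x0=0x29 x1=0x29 x2=0xf9 x3=0x29 x4=0xd0 x5=0xe2  N=0 Z=0
after 11: x0=0x29 x1=0x29 x2=0xcb x3=0x29 x4=0xd0 x5=0xe2  N=1 Z=0
-- IRQ taken; context saved, return-PC = 12 --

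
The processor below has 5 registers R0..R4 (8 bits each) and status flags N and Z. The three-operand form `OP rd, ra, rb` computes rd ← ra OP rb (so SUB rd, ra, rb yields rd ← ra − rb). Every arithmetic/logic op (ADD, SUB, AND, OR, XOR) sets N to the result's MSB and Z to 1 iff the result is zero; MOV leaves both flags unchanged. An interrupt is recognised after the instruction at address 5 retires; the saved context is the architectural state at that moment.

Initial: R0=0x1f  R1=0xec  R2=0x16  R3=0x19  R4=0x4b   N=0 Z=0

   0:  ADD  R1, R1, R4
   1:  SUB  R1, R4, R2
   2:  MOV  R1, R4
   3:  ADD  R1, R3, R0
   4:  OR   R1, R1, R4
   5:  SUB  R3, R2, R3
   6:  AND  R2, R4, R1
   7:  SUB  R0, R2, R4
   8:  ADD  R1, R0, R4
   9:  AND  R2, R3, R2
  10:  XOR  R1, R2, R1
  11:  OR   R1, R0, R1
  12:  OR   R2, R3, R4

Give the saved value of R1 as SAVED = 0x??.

after  0: R0=0x1f R1=0x37 R2=0x16 R3=0x19 R4=0x4b  N=0 Z=0
after  1: R0=0x1f R1=0x35 R2=0x16 R3=0x19 R4=0x4b  N=0 Z=0
after  2: R0=0x1f R1=0x4b R2=0x16 R3=0x19 R4=0x4b  N=0 Z=0
after  3: R0=0x1f R1=0x38 R2=0x16 R3=0x19 R4=0x4b  N=0 Z=0
after  4: R0=0x1f R1=0x7b R2=0x16 R3=0x19 R4=0x4b  N=0 Z=0
after  5: R0=0x1f R1=0x7b R2=0x16 R3=0xfd R4=0x4b  N=1 Z=0
-- IRQ taken; context saved, return-PC = 6 --

SAVED = 0x7b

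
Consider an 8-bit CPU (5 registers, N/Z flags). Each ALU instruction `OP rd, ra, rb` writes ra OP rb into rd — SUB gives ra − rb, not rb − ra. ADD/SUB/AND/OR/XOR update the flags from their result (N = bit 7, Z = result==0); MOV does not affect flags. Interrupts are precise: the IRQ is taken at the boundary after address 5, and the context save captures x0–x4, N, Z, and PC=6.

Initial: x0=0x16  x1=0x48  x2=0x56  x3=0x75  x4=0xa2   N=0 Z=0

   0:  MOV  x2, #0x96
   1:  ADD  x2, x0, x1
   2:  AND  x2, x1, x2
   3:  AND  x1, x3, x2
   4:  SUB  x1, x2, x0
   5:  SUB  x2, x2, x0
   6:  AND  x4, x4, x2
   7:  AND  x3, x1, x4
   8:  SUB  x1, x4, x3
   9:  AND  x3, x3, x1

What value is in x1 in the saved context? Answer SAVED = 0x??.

after  0: x0=0x16 x1=0x48 x2=0x96 x3=0x75 x4=0xa2  N=0 Z=0
after  1: x0=0x16 x1=0x48 x2=0x5e x3=0x75 x4=0xa2  N=0 Z=0
after  2: x0=0x16 x1=0x48 x2=0x48 x3=0x75 x4=0xa2  N=0 Z=0
after  3: x0=0x16 x1=0x40 x2=0x48 x3=0x75 x4=0xa2  N=0 Z=0
after  4: x0=0x16 x1=0x32 x2=0x48 x3=0x75 x4=0xa2  N=0 Z=0
after  5: x0=0x16 x1=0x32 x2=0x32 x3=0x75 x4=0xa2  N=0 Z=0
-- IRQ taken; context saved, return-PC = 6 --

SAVED = 0x32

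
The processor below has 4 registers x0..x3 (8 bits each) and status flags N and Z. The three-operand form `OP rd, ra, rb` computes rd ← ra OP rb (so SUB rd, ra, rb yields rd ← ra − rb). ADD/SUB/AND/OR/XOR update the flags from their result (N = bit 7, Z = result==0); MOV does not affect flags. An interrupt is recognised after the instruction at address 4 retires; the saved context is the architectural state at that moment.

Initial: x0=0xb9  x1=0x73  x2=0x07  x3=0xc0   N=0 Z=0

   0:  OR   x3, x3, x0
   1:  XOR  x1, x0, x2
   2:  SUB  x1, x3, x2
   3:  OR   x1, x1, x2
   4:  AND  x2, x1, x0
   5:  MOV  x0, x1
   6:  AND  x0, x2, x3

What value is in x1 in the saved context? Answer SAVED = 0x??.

after  0: x0=0xb9 x1=0x73 x2=0x07 x3=0xf9  N=1 Z=0
after  1: x0=0xb9 x1=0xbe x2=0x07 x3=0xf9  N=1 Z=0
after  2: x0=0xb9 x1=0xf2 x2=0x07 x3=0xf9  N=1 Z=0
after  3: x0=0xb9 x1=0xf7 x2=0x07 x3=0xf9  N=1 Z=0
after  4: x0=0xb9 x1=0xf7 x2=0xb1 x3=0xf9  N=1 Z=0
-- IRQ taken; context saved, return-PC = 5 --

SAVED = 0xf7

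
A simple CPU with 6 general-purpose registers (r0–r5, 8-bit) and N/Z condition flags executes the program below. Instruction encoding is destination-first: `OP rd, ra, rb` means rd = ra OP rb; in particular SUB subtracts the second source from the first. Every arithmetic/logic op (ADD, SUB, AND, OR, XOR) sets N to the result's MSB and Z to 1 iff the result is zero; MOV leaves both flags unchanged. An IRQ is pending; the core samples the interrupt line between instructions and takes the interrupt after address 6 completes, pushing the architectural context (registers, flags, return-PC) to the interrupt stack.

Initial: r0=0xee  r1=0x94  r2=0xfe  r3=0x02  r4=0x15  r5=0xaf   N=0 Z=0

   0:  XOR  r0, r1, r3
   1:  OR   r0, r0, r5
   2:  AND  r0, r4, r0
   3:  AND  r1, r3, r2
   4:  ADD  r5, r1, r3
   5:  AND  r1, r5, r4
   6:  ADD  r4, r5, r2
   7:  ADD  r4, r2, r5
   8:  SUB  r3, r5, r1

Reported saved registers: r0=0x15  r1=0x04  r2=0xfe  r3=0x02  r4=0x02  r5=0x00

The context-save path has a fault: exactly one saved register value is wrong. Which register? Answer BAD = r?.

after  0: r0=0x96 r1=0x94 r2=0xfe r3=0x02 r4=0x15 r5=0xaf  N=1 Z=0
after  1: r0=0xbf r1=0x94 r2=0xfe r3=0x02 r4=0x15 r5=0xaf  N=1 Z=0
after  2: r0=0x15 r1=0x94 r2=0xfe r3=0x02 r4=0x15 r5=0xaf  N=0 Z=0
after  3: r0=0x15 r1=0x02 r2=0xfe r3=0x02 r4=0x15 r5=0xaf  N=0 Z=0
after  4: r0=0x15 r1=0x02 r2=0xfe r3=0x02 r4=0x15 r5=0x04  N=0 Z=0
after  5: r0=0x15 r1=0x04 r2=0xfe r3=0x02 r4=0x15 r5=0x04  N=0 Z=0
after  6: r0=0x15 r1=0x04 r2=0xfe r3=0x02 r4=0x02 r5=0x04  N=0 Z=0
-- IRQ taken; context saved, return-PC = 7 --
mismatch: r5: reported 0x00 vs actual 0x04

BAD = r5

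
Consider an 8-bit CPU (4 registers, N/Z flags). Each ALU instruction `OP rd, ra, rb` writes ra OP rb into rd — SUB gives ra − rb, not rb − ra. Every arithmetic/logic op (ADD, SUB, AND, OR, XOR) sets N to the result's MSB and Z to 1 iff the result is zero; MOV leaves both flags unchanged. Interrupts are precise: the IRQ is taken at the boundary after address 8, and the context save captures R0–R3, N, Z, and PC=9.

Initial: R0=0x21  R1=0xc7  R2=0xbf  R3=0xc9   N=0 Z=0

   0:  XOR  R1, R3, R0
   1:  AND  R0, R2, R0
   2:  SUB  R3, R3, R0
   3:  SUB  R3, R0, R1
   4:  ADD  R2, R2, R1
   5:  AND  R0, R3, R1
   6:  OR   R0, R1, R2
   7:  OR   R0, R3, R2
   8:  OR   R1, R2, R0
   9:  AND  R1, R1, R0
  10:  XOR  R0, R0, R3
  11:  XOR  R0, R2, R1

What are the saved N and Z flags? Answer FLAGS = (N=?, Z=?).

FLAGS = (N=1, Z=0)

after  0: R0=0x21 R1=0xe8 R2=0xbf R3=0xc9  N=1 Z=0
after  1: R0=0x21 R1=0xe8 R2=0xbf R3=0xc9  N=0 Z=0
after  2: R0=0x21 R1=0xe8 R2=0xbf R3=0xa8  N=1 Z=0
after  3: R0=0x21 R1=0xe8 R2=0xbf R3=0x39  N=0 Z=0
after  4: R0=0x21 R1=0xe8 R2=0xa7 R3=0x39  N=1 Z=0
after  5: R0=0x28 R1=0xe8 R2=0xa7 R3=0x39  N=0 Z=0
after  6: R0=0xef R1=0xe8 R2=0xa7 R3=0x39  N=1 Z=0
after  7: R0=0xbf R1=0xe8 R2=0xa7 R3=0x39  N=1 Z=0
after  8: R0=0xbf R1=0xbf R2=0xa7 R3=0x39  N=1 Z=0
-- IRQ taken; context saved, return-PC = 9 --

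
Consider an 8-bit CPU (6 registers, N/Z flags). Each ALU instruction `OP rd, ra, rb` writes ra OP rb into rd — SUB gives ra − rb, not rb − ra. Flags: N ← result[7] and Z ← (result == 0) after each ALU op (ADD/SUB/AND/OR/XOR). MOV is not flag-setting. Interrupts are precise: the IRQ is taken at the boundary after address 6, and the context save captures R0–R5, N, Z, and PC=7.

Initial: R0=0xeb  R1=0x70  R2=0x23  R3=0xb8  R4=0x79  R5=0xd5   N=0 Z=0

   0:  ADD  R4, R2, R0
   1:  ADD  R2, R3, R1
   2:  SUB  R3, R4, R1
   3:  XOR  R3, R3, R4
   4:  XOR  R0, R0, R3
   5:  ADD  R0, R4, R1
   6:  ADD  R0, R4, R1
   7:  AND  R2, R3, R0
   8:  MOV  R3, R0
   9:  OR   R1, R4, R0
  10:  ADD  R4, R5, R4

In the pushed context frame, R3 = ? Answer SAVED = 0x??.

SAVED = 0x90

after  0: R0=0xeb R1=0x70 R2=0x23 R3=0xb8 R4=0x0e R5=0xd5  N=0 Z=0
after  1: R0=0xeb R1=0x70 R2=0x28 R3=0xb8 R4=0x0e R5=0xd5  N=0 Z=0
after  2: R0=0xeb R1=0x70 R2=0x28 R3=0x9e R4=0x0e R5=0xd5  N=1 Z=0
after  3: R0=0xeb R1=0x70 R2=0x28 R3=0x90 R4=0x0e R5=0xd5  N=1 Z=0
after  4: R0=0x7b R1=0x70 R2=0x28 R3=0x90 R4=0x0e R5=0xd5  N=0 Z=0
after  5: R0=0x7e R1=0x70 R2=0x28 R3=0x90 R4=0x0e R5=0xd5  N=0 Z=0
after  6: R0=0x7e R1=0x70 R2=0x28 R3=0x90 R4=0x0e R5=0xd5  N=0 Z=0
-- IRQ taken; context saved, return-PC = 7 --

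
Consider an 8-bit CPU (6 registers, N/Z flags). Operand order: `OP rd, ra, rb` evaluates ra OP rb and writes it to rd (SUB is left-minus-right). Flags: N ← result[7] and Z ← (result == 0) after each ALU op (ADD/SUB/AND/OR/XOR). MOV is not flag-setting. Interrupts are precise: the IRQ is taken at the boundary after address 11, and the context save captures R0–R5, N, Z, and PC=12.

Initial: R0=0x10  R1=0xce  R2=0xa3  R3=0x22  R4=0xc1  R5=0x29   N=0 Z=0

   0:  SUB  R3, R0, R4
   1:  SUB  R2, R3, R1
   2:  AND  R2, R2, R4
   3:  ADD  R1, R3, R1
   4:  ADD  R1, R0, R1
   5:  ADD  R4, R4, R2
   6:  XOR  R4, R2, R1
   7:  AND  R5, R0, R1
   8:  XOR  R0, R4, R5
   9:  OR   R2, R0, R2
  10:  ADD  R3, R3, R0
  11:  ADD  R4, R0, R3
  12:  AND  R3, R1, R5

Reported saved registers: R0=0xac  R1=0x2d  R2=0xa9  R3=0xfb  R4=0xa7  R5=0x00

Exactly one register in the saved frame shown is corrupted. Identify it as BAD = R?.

BAD = R2

after  0: R0=0x10 R1=0xce R2=0xa3 R3=0x4f R4=0xc1 R5=0x29  N=0 Z=0
after  1: R0=0x10 R1=0xce R2=0x81 R3=0x4f R4=0xc1 R5=0x29  N=1 Z=0
after  2: R0=0x10 R1=0xce R2=0x81 R3=0x4f R4=0xc1 R5=0x29  N=1 Z=0
after  3: R0=0x10 R1=0x1d R2=0x81 R3=0x4f R4=0xc1 R5=0x29  N=0 Z=0
after  4: R0=0x10 R1=0x2d R2=0x81 R3=0x4f R4=0xc1 R5=0x29  N=0 Z=0
after  5: R0=0x10 R1=0x2d R2=0x81 R3=0x4f R4=0x42 R5=0x29  N=0 Z=0
after  6: R0=0x10 R1=0x2d R2=0x81 R3=0x4f R4=0xac R5=0x29  N=1 Z=0
after  7: R0=0x10 R1=0x2d R2=0x81 R3=0x4f R4=0xac R5=0x00  N=0 Z=1
after  8: R0=0xac R1=0x2d R2=0x81 R3=0x4f R4=0xac R5=0x00  N=1 Z=0
after  9: R0=0xac R1=0x2d R2=0xad R3=0x4f R4=0xac R5=0x00  N=1 Z=0
after 10: R0=0xac R1=0x2d R2=0xad R3=0xfb R4=0xac R5=0x00  N=1 Z=0
after 11: R0=0xac R1=0x2d R2=0xad R3=0xfb R4=0xa7 R5=0x00  N=1 Z=0
-- IRQ taken; context saved, return-PC = 12 --
mismatch: R2: reported 0xa9 vs actual 0xad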